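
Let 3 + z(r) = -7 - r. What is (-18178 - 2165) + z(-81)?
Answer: -20272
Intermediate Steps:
z(r) = -10 - r (z(r) = -3 + (-7 - r) = -10 - r)
(-18178 - 2165) + z(-81) = (-18178 - 2165) + (-10 - 1*(-81)) = -20343 + (-10 + 81) = -20343 + 71 = -20272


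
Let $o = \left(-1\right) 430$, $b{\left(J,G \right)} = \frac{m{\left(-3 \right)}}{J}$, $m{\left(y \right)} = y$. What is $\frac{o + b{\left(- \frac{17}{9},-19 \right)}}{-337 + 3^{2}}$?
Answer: $\frac{7283}{5576} \approx 1.3061$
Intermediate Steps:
$b{\left(J,G \right)} = - \frac{3}{J}$
$o = -430$
$\frac{o + b{\left(- \frac{17}{9},-19 \right)}}{-337 + 3^{2}} = \frac{-430 - \frac{3}{\left(-17\right) \frac{1}{9}}}{-337 + 3^{2}} = \frac{-430 - \frac{3}{\left(-17\right) \frac{1}{9}}}{-337 + 9} = \frac{-430 - \frac{3}{- \frac{17}{9}}}{-328} = \left(-430 - - \frac{27}{17}\right) \left(- \frac{1}{328}\right) = \left(-430 + \frac{27}{17}\right) \left(- \frac{1}{328}\right) = \left(- \frac{7283}{17}\right) \left(- \frac{1}{328}\right) = \frac{7283}{5576}$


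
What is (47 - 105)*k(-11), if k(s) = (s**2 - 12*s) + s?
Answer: -14036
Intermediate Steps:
k(s) = s**2 - 11*s
(47 - 105)*k(-11) = (47 - 105)*(-11*(-11 - 11)) = -(-638)*(-22) = -58*242 = -14036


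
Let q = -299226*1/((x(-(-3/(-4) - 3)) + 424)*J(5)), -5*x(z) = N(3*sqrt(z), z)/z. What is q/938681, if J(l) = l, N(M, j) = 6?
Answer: -448839/2981250856 ≈ -0.00015055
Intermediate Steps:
x(z) = -6/(5*z)
q = -448839/3176 (q = -299226*1/(5*(-6*(-1/(-3/(-4) - 3))/5 + 424)) = -299226*1/(5*(-6*(-1/(-3*(-1/4) - 3))/5 + 424)) = -299226*1/(5*(-6*(-1/(3/4 - 3))/5 + 424)) = -299226*1/(5*(-6/(5*((-1*(-9/4)))) + 424)) = -299226*1/(5*(-6/(5*9/4) + 424)) = -299226*1/(5*(-6/5*4/9 + 424)) = -299226*1/(5*(-8/15 + 424)) = -299226/((6352/15)*5) = -299226/6352/3 = -299226*3/6352 = -448839/3176 ≈ -141.32)
q/938681 = -448839/3176/938681 = -448839/3176*1/938681 = -448839/2981250856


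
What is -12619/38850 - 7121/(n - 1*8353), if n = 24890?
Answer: -485331253/642462450 ≈ -0.75542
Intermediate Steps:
-12619/38850 - 7121/(n - 1*8353) = -12619/38850 - 7121/(24890 - 1*8353) = -12619*1/38850 - 7121/(24890 - 8353) = -12619/38850 - 7121/16537 = -485331253/642462450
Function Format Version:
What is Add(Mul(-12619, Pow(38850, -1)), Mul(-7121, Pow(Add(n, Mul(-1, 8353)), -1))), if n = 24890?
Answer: Rational(-485331253, 642462450) ≈ -0.75542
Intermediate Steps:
Add(Mul(-12619, Pow(38850, -1)), Mul(-7121, Pow(Add(n, Mul(-1, 8353)), -1))) = Add(Mul(-12619, Pow(38850, -1)), Mul(-7121, Pow(Add(24890, Mul(-1, 8353)), -1))) = Add(Mul(-12619, Rational(1, 38850)), Mul(-7121, Pow(Add(24890, -8353), -1))) = Add(Rational(-12619, 38850), Mul(-7121, Pow(16537, -1))) = Add(Rational(-12619, 38850), Mul(-7121, Rational(1, 16537))) = Add(Rational(-12619, 38850), Rational(-7121, 16537)) = Rational(-485331253, 642462450)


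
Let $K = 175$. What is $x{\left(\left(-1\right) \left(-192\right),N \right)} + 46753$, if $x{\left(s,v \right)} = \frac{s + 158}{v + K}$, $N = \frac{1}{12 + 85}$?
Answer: $\frac{396856439}{8488} \approx 46755.0$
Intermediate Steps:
$N = \frac{1}{97} \approx 0.010309$
$x{\left(s,v \right)} = \frac{158 + s}{175 + v}$ ($x{\left(s,v \right)} = \frac{s + 158}{v + 175} = \frac{158 + s}{175 + v}$)
$x{\left(\left(-1\right) \left(-192\right),N \right)} + 46753 = \frac{158 - -192}{175 + \frac{1}{97}} + 46753 = \frac{158 + 192}{\frac{16976}{97}} + 46753 = \frac{97}{16976} \cdot 350 + 46753 = \frac{16975}{8488} + 46753 = \frac{396856439}{8488}$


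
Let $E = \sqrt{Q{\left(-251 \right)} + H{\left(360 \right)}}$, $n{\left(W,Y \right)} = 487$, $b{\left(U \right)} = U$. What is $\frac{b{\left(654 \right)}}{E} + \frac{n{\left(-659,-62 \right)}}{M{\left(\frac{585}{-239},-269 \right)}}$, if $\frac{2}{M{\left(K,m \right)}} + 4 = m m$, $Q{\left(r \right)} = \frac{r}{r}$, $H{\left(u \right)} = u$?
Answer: $\frac{669520629}{38} \approx 1.7619 \cdot 10^{7}$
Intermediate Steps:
$Q{\left(r \right)} = 1$
$M{\left(K,m \right)} = \frac{2}{-4 + m^{2}}$ ($M{\left(K,m \right)} = \frac{2}{-4 + m m} = \frac{2}{-4 + m^{2}}$)
$E = 19$ ($E = \sqrt{1 + 360} = \sqrt{361} = 19$)
$\frac{b{\left(654 \right)}}{E} + \frac{n{\left(-659,-62 \right)}}{M{\left(\frac{585}{-239},-269 \right)}} = \frac{654}{19} + \frac{487}{2 \frac{1}{-4 + \left(-269\right)^{2}}} = 654 \cdot \frac{1}{19} + \frac{487}{2 \frac{1}{-4 + 72361}} = \frac{654}{19} + \frac{487}{2 \cdot \frac{1}{72357}} = \frac{654}{19} + \frac{487}{\frac{2}{72357}} = \frac{654}{19} + 487 \cdot \frac{72357}{2} = \frac{654}{19} + \frac{35237859}{2} = \frac{669520629}{38}$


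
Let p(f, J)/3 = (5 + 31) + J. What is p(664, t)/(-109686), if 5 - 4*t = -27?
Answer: -22/18281 ≈ -0.0012034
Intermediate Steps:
t = 8 (t = 5/4 - 1/4*(-27) = 5/4 + 27/4 = 8)
p(f, J) = 108 + 3*J (p(f, J) = 3*((5 + 31) + J) = 3*(36 + J) = 108 + 3*J)
p(664, t)/(-109686) = (108 + 3*8)/(-109686) = (108 + 24)*(-1/109686) = 132*(-1/109686) = -22/18281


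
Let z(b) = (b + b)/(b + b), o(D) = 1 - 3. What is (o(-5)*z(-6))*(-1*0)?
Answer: 0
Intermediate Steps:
o(D) = -2
z(b) = 1 (z(b) = (2*b)/((2*b)) = (2*b)*(1/(2*b)) = 1)
(o(-5)*z(-6))*(-1*0) = (-2*1)*(-1*0) = -2*0 = 0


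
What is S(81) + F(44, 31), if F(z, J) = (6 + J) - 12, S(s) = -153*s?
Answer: -12368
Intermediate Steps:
F(z, J) = -6 + J
S(81) + F(44, 31) = -153*81 + (-6 + 31) = -12393 + 25 = -12368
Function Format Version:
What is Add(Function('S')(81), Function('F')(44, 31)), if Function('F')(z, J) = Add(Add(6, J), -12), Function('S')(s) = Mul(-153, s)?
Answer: -12368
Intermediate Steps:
Function('F')(z, J) = Add(-6, J)
Add(Function('S')(81), Function('F')(44, 31)) = Add(Mul(-153, 81), Add(-6, 31)) = Add(-12393, 25) = -12368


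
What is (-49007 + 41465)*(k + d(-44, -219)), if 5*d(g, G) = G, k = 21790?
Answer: -820049202/5 ≈ -1.6401e+8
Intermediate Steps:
d(g, G) = G/5
(-49007 + 41465)*(k + d(-44, -219)) = (-49007 + 41465)*(21790 + (⅕)*(-219)) = -7542*(21790 - 219/5) = -7542*108731/5 = -820049202/5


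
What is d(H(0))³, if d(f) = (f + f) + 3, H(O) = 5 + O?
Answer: 2197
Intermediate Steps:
d(f) = 3 + 2*f (d(f) = 2*f + 3 = 3 + 2*f)
d(H(0))³ = (3 + 2*(5 + 0))³ = (3 + 2*5)³ = (3 + 10)³ = 13³ = 2197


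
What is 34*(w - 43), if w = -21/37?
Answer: -54808/37 ≈ -1481.3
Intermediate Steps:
w = -21/37 (w = -21*1/37 = -21/37 ≈ -0.56757)
34*(w - 43) = 34*(-21/37 - 43) = 34*(-1612/37) = -54808/37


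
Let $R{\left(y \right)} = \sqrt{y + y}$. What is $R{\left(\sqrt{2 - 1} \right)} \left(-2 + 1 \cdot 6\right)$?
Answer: $4 \sqrt{2} \approx 5.6569$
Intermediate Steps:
$R{\left(y \right)} = \sqrt{2} \sqrt{y}$ ($R{\left(y \right)} = \sqrt{2 y} = \sqrt{2} \sqrt{y}$)
$R{\left(\sqrt{2 - 1} \right)} \left(-2 + 1 \cdot 6\right) = \sqrt{2} \sqrt{\sqrt{2 - 1}} \left(-2 + 1 \cdot 6\right) = \sqrt{2} \sqrt{\sqrt{1}} \left(-2 + 6\right) = \sqrt{2} \sqrt{1} \cdot 4 = \sqrt{2} \cdot 1 \cdot 4 = \sqrt{2} \cdot 4 = 4 \sqrt{2}$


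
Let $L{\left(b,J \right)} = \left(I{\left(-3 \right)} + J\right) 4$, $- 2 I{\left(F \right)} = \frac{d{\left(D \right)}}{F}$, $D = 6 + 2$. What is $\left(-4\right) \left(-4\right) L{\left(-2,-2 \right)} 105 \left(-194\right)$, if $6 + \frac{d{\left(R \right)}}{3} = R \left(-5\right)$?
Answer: $32592000$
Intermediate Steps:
$D = 8$
$d{\left(R \right)} = -18 - 15 R$ ($d{\left(R \right)} = -18 + 3 R \left(-5\right) = -18 + 3 \left(- 5 R\right) = -18 - 15 R$)
$I{\left(F \right)} = \frac{69}{F}$ ($I{\left(F \right)} = - \frac{\left(-18 - 120\right) \frac{1}{F}}{2} = - \frac{\left(-138\right) \frac{1}{F}}{2} = \frac{69}{F}$)
$L{\left(b,J \right)} = -92 + 4 J$ ($L{\left(b,J \right)} = \left(\frac{69}{-3} + J\right) 4 = \left(69 \left(- \frac{1}{3}\right) + J\right) 4 = \left(-23 + J\right) 4 = -92 + 4 J$)
$\left(-4\right) \left(-4\right) L{\left(-2,-2 \right)} 105 \left(-194\right) = \left(-4\right) \left(-4\right) \left(-92 + 4 \left(-2\right)\right) 105 \left(-194\right) = 16 \left(-92 - 8\right) 105 \left(-194\right) = 16 \left(-100\right) 105 \left(-194\right) = \left(-1600\right) 105 \left(-194\right) = \left(-168000\right) \left(-194\right) = 32592000$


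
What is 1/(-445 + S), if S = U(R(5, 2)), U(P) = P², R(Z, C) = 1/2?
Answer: -4/1779 ≈ -0.0022485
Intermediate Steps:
R(Z, C) = ½
S = ¼ (S = (½)² = ¼ ≈ 0.25000)
1/(-445 + S) = 1/(-445 + ¼) = 1/(-1779/4) = -4/1779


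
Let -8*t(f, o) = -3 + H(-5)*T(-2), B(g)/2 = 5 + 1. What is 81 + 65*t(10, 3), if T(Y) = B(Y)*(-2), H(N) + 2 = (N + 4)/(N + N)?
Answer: -2121/8 ≈ -265.13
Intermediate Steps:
B(g) = 12 (B(g) = 2*(5 + 1) = 2*6 = 12)
H(N) = -2 + (4 + N)/(2*N) (H(N) = -2 + (N + 4)/(N + N) = -2 + (4 + N)/((2*N)) = -2 + (4 + N)*(1/(2*N)) = -2 + (4 + N)/(2*N))
T(Y) = -24 (T(Y) = 12*(-2) = -24)
t(f, o) = -213/40 (t(f, o) = -(-3 + (-3/2 + 2/(-5))*(-24))/8 = -(-3 + (-3/2 + 2*(-⅕))*(-24))/8 = -(-3 + (-3/2 - ⅖)*(-24))/8 = -(-3 - 19/10*(-24))/8 = -(-3 + 228/5)/8 = -⅛*213/5 = -213/40)
81 + 65*t(10, 3) = 81 + 65*(-213/40) = 81 - 2769/8 = -2121/8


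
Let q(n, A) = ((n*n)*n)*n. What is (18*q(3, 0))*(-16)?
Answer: -23328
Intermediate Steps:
q(n, A) = n⁴ (q(n, A) = (n²*n)*n = n³*n = n⁴)
(18*q(3, 0))*(-16) = (18*3⁴)*(-16) = (18*81)*(-16) = 1458*(-16) = -23328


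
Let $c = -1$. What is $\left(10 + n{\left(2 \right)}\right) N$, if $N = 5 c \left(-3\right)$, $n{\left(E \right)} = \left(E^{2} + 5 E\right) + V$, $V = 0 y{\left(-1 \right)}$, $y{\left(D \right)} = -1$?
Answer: $360$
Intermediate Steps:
$V = 0$ ($V = 0 \left(-1\right) = 0$)
$n{\left(E \right)} = E^{2} + 5 E$ ($n{\left(E \right)} = \left(E^{2} + 5 E\right) + 0 = E^{2} + 5 E$)
$N = 15$ ($N = 5 \left(-1\right) \left(-3\right) = \left(-5\right) \left(-3\right) = 15$)
$\left(10 + n{\left(2 \right)}\right) N = \left(10 + 2 \left(5 + 2\right)\right) 15 = \left(10 + 2 \cdot 7\right) 15 = \left(10 + 14\right) 15 = 24 \cdot 15 = 360$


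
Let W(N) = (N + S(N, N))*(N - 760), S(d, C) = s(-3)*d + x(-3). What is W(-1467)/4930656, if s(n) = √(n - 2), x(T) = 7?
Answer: 812855/1232664 + 1089003*I*√5/1643552 ≈ 0.65943 + 1.4816*I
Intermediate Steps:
s(n) = √(-2 + n)
S(d, C) = 7 + I*d*√5 (S(d, C) = √(-2 - 3)*d + 7 = √(-5)*d + 7 = (I*√5)*d + 7 = I*d*√5 + 7 = 7 + I*d*√5)
W(N) = (-760 + N)*(7 + N + I*N*√5) (W(N) = (N + (7 + I*N*√5))*(N - 760) = (7 + N + I*N*√5)*(-760 + N) = (-760 + N)*(7 + N + I*N*√5))
W(-1467)/4930656 = (-5320 + (-1467)² - 753*(-1467) + I*√5*(-1467)² - 760*I*(-1467)*√5)/4930656 = (-5320 + 2152089 + 1104651 + I*√5*2152089 + 1114920*I*√5)*(1/4930656) = (-5320 + 2152089 + 1104651 + 2152089*I*√5 + 1114920*I*√5)*(1/4930656) = (3251420 + 3267009*I*√5)*(1/4930656) = 812855/1232664 + 1089003*I*√5/1643552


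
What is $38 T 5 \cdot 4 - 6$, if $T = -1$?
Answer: $-766$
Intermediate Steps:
$38 T 5 \cdot 4 - 6 = 38 \left(-1\right) 5 \cdot 4 - 6 = 38 \left(\left(-5\right) 4\right) - 6 = 38 \left(-20\right) - 6 = -760 - 6 = -766$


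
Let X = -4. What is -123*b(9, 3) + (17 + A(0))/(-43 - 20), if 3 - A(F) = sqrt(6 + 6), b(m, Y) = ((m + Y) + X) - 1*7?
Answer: -7769/63 + 2*sqrt(3)/63 ≈ -123.26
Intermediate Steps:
b(m, Y) = -11 + Y + m (b(m, Y) = ((m + Y) - 4) - 1*7 = ((Y + m) - 4) - 7 = (-4 + Y + m) - 7 = -11 + Y + m)
A(F) = 3 - 2*sqrt(3) (A(F) = 3 - sqrt(6 + 6) = 3 - sqrt(12) = 3 - 2*sqrt(3))
-123*b(9, 3) + (17 + A(0))/(-43 - 20) = -123*(-11 + 3 + 9) + (17 + (3 - 2*sqrt(3)))/(-43 - 20) = -123*1 + (20 - 2*sqrt(3))/(-63) = -123 + (20 - 2*sqrt(3))*(-1/63) = -123 + (-20/63 + 2*sqrt(3)/63) = -7769/63 + 2*sqrt(3)/63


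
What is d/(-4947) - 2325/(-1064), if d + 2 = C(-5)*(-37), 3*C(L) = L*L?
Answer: 35495909/15790824 ≈ 2.2479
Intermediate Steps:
C(L) = L²/3 (C(L) = (L*L)/3 = L²/3)
d = -931/3 (d = -2 + ((⅓)*(-5)²)*(-37) = -2 + ((⅓)*25)*(-37) = -2 + (25/3)*(-37) = -2 - 925/3 = -931/3 ≈ -310.33)
d/(-4947) - 2325/(-1064) = -931/3/(-4947) - 2325/(-1064) = -931/3*(-1/4947) - 2325*(-1/1064) = 931/14841 + 2325/1064 = 35495909/15790824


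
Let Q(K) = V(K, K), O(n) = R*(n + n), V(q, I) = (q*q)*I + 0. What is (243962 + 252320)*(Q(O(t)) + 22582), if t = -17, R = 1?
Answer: -8298827604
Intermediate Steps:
V(q, I) = I*q**2 (V(q, I) = q**2*I + 0 = I*q**2 + 0 = I*q**2)
O(n) = 2*n (O(n) = 1*(n + n) = 1*(2*n) = 2*n)
Q(K) = K**3 (Q(K) = K*K**2 = K**3)
(243962 + 252320)*(Q(O(t)) + 22582) = (243962 + 252320)*((2*(-17))**3 + 22582) = 496282*((-34)**3 + 22582) = 496282*(-39304 + 22582) = 496282*(-16722) = -8298827604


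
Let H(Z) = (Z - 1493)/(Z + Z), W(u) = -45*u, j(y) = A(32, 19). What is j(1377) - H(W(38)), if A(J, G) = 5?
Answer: 13897/3420 ≈ 4.0634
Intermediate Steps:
j(y) = 5
H(Z) = (-1493 + Z)/(2*Z) (H(Z) = (-1493 + Z)/((2*Z)) = (-1493 + Z)*(1/(2*Z)) = (-1493 + Z)/(2*Z))
j(1377) - H(W(38)) = 5 - (-1493 - 45*38)/(2*((-45*38))) = 5 - (-1493 - 1710)/(2*(-1710)) = 5 - (-1)*(-3203)/(2*1710) = 5 - 1*3203/3420 = 5 - 3203/3420 = 13897/3420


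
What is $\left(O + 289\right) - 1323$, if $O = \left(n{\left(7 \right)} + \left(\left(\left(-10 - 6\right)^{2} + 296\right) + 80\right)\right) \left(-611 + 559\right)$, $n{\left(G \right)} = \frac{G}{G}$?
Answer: $-33950$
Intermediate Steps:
$n{\left(G \right)} = 1$
$O = -32916$ ($O = \left(1 + \left(\left(\left(-10 - 6\right)^{2} + 296\right) + 80\right)\right) \left(-611 + 559\right) = \left(1 + \left(\left(\left(-16\right)^{2} + 296\right) + 80\right)\right) \left(-52\right) = \left(1 + \left(\left(256 + 296\right) + 80\right)\right) \left(-52\right) = \left(1 + \left(552 + 80\right)\right) \left(-52\right) = \left(1 + 632\right) \left(-52\right) = 633 \left(-52\right) = -32916$)
$\left(O + 289\right) - 1323 = \left(-32916 + 289\right) - 1323 = -32627 - 1323 = -33950$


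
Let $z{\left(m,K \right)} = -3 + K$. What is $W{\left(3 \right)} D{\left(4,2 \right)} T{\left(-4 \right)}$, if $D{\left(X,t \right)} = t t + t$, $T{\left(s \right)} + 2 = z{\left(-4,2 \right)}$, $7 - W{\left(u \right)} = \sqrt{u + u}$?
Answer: $-126 + 18 \sqrt{6} \approx -81.909$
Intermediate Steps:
$W{\left(u \right)} = 7 - \sqrt{2} \sqrt{u}$ ($W{\left(u \right)} = 7 - \sqrt{u + u} = 7 - \sqrt{2 u} = 7 - \sqrt{2} \sqrt{u}$)
$T{\left(s \right)} = -3$ ($T{\left(s \right)} = -2 + \left(-3 + 2\right) = -2 - 1 = -3$)
$D{\left(X,t \right)} = t + t^{2}$ ($D{\left(X,t \right)} = t^{2} + t = t + t^{2}$)
$W{\left(3 \right)} D{\left(4,2 \right)} T{\left(-4 \right)} = \left(7 - \sqrt{2} \sqrt{3}\right) 2 \left(1 + 2\right) \left(-3\right) = \left(7 - \sqrt{6}\right) 2 \cdot 3 \left(-3\right) = \left(7 - \sqrt{6}\right) 6 \left(-3\right) = \left(42 - 6 \sqrt{6}\right) \left(-3\right) = -126 + 18 \sqrt{6}$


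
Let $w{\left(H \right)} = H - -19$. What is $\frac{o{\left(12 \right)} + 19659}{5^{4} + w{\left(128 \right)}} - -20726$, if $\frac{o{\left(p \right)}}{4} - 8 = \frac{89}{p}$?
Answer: $\frac{24030289}{1158} \approx 20752.0$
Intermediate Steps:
$o{\left(p \right)} = 32 + \frac{356}{p}$ ($o{\left(p \right)} = 32 + 4 \frac{89}{p} = 32 + \frac{356}{p}$)
$w{\left(H \right)} = 19 + H$ ($w{\left(H \right)} = H + 19 = 19 + H$)
$\frac{o{\left(12 \right)} + 19659}{5^{4} + w{\left(128 \right)}} - -20726 = \frac{\left(32 + \frac{356}{12}\right) + 19659}{5^{4} + \left(19 + 128\right)} - -20726 = \frac{\left(32 + 356 \cdot \frac{1}{12}\right) + 19659}{625 + 147} + 20726 = \frac{\left(32 + \frac{89}{3}\right) + 19659}{772} + 20726 = \left(\frac{185}{3} + 19659\right) \frac{1}{772} + 20726 = \frac{59162}{3} \cdot \frac{1}{772} + 20726 = \frac{29581}{1158} + 20726 = \frac{24030289}{1158}$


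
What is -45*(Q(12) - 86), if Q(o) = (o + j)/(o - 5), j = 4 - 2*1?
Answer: 3780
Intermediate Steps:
j = 2 (j = 4 - 2 = 2)
Q(o) = (2 + o)/(-5 + o) (Q(o) = (o + 2)/(o - 5) = (2 + o)/(-5 + o))
-45*(Q(12) - 86) = -45*((2 + 12)/(-5 + 12) - 86) = -45*(14/7 - 86) = -45*((⅐)*14 - 86) = -45*(2 - 86) = -45*(-84) = 3780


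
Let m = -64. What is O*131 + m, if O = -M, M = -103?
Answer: 13429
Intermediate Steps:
O = 103 (O = -1*(-103) = 103)
O*131 + m = 103*131 - 64 = 13493 - 64 = 13429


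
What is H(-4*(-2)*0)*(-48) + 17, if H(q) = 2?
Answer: -79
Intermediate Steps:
H(-4*(-2)*0)*(-48) + 17 = 2*(-48) + 17 = -96 + 17 = -79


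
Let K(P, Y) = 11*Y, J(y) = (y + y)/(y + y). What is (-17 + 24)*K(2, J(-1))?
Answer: 77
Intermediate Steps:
J(y) = 1 (J(y) = (2*y)/((2*y)) = (2*y)*(1/(2*y)) = 1)
(-17 + 24)*K(2, J(-1)) = (-17 + 24)*(11*1) = 7*11 = 77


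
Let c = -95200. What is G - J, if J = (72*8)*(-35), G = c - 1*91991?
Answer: -167031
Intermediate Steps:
G = -187191 (G = -95200 - 1*91991 = -95200 - 91991 = -187191)
J = -20160 (J = 576*(-35) = -20160)
G - J = -187191 - 1*(-20160) = -187191 + 20160 = -167031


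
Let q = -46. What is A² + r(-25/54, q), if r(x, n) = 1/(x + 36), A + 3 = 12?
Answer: 155493/1919 ≈ 81.028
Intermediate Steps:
A = 9 (A = -3 + 12 = 9)
r(x, n) = 1/(36 + x)
A² + r(-25/54, q) = 9² + 1/(36 - 25/54) = 81 + 1/(36 - 25*1/54) = 81 + 1/(36 - 25/54) = 81 + 1/(1919/54) = 81 + 54/1919 = 155493/1919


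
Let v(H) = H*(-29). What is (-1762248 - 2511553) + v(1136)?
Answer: -4306745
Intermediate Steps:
v(H) = -29*H
(-1762248 - 2511553) + v(1136) = (-1762248 - 2511553) - 29*1136 = -4273801 - 32944 = -4306745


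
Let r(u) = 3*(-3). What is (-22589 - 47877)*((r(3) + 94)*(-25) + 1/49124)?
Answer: 3677919985267/24562 ≈ 1.4974e+8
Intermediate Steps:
r(u) = -9
(-22589 - 47877)*((r(3) + 94)*(-25) + 1/49124) = (-22589 - 47877)*((-9 + 94)*(-25) + 1/49124) = -70466*(85*(-25) + 1/49124) = -70466*(-2125 + 1/49124) = -70466*(-104388499/49124) = 3677919985267/24562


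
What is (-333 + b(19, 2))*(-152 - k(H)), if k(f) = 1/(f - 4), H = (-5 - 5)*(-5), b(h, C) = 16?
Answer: 2216781/46 ≈ 48191.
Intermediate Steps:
H = 50 (H = -10*(-5) = 50)
k(f) = 1/(-4 + f)
(-333 + b(19, 2))*(-152 - k(H)) = (-333 + 16)*(-152 - 1/(-4 + 50)) = -317*(-152 - 1/46) = -317*(-6993/46) = 2216781/46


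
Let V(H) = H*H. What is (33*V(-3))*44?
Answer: 13068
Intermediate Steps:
V(H) = H²
(33*V(-3))*44 = (33*(-3)²)*44 = (33*9)*44 = 297*44 = 13068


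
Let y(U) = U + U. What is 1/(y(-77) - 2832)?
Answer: -1/2986 ≈ -0.00033490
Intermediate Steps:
y(U) = 2*U
1/(y(-77) - 2832) = 1/(2*(-77) - 2832) = 1/(-154 - 2832) = 1/(-2986) = -1/2986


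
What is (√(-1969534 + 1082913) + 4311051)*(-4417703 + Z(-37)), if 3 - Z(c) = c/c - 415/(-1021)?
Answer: -19444879723425936/1021 - 4510473136*I*√886621/1021 ≈ -1.9045e+13 - 4.1597e+9*I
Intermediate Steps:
Z(c) = 1627/1021 (Z(c) = 3 - (c/c - 415/(-1021)) = 3 - (1 - 415*(-1/1021)) = 3 - (1 + 415/1021) = 3 - 1*1436/1021 = 3 - 1436/1021 = 1627/1021)
(√(-1969534 + 1082913) + 4311051)*(-4417703 + Z(-37)) = (√(-1969534 + 1082913) + 4311051)*(-4417703 + 1627/1021) = (√(-886621) + 4311051)*(-4510473136/1021) = (I*√886621 + 4311051)*(-4510473136/1021) = (4311051 + I*√886621)*(-4510473136/1021) = -19444879723425936/1021 - 4510473136*I*√886621/1021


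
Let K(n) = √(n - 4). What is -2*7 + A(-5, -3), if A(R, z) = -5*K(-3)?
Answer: -14 - 5*I*√7 ≈ -14.0 - 13.229*I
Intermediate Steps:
K(n) = √(-4 + n)
A(R, z) = -5*I*√7 (A(R, z) = -5*√(-4 - 3) = -5*I*√7)
-2*7 + A(-5, -3) = -2*7 - 5*I*√7 = -14 - 5*I*√7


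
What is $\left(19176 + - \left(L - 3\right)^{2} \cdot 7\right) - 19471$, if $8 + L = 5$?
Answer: $-547$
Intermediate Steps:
$L = -3$ ($L = -8 + 5 = -3$)
$\left(19176 + - \left(L - 3\right)^{2} \cdot 7\right) - 19471 = \left(19176 + - \left(-3 - 3\right)^{2} \cdot 7\right) - 19471 = \left(19176 + - \left(-6\right)^{2} \cdot 7\right) - 19471 = \left(19176 + \left(-1\right) 36 \cdot 7\right) - 19471 = \left(19176 - 252\right) - 19471 = 18924 - 19471 = -547$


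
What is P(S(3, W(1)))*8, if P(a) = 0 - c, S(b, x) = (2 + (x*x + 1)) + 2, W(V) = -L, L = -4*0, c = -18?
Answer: 144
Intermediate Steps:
L = 0
W(V) = 0 (W(V) = -1*0 = 0)
S(b, x) = 5 + x² (S(b, x) = (2 + (x² + 1)) + 2 = (2 + (1 + x²)) + 2 = (3 + x²) + 2 = 5 + x²)
P(a) = 18 (P(a) = 0 - 1*(-18) = 0 + 18 = 18)
P(S(3, W(1)))*8 = 18*8 = 144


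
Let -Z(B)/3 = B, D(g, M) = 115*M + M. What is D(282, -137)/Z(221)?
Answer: 15892/663 ≈ 23.970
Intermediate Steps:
D(g, M) = 116*M
Z(B) = -3*B
D(282, -137)/Z(221) = (116*(-137))/((-3*221)) = -15892/(-663) = -15892*(-1/663) = 15892/663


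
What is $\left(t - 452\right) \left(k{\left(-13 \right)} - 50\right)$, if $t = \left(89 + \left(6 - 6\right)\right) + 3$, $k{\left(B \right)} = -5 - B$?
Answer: $15120$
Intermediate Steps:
$t = 92$ ($t = \left(89 + \left(6 - 6\right)\right) + 3 = \left(89 + 0\right) + 3 = 89 + 3 = 92$)
$\left(t - 452\right) \left(k{\left(-13 \right)} - 50\right) = \left(92 - 452\right) \left(\left(-5 - -13\right) - 50\right) = - 360 \left(\left(-5 + 13\right) - 50\right) = - 360 \left(8 - 50\right) = \left(-360\right) \left(-42\right) = 15120$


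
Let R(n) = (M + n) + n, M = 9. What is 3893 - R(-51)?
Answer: 3986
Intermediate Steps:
R(n) = 9 + 2*n (R(n) = (9 + n) + n = 9 + 2*n)
3893 - R(-51) = 3893 - (9 + 2*(-51)) = 3893 - (9 - 102) = 3893 - 1*(-93) = 3893 + 93 = 3986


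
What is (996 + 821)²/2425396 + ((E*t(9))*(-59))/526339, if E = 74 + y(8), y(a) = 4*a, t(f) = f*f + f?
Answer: 274535023/940737292 ≈ 0.29183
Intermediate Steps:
t(f) = f + f² (t(f) = f² + f = f + f²)
E = 106 (E = 74 + 4*8 = 74 + 32 = 106)
(996 + 821)²/2425396 + ((E*t(9))*(-59))/526339 = (996 + 821)²/2425396 + ((106*(9*(1 + 9)))*(-59))/526339 = 1817²*(1/2425396) + ((106*(9*10))*(-59))*(1/526339) = 3301489*(1/2425396) + ((106*90)*(-59))*(1/526339) = 143543/105452 + (9540*(-59))*(1/526339) = 143543/105452 - 562860*1/526339 = 143543/105452 - 9540/8921 = 274535023/940737292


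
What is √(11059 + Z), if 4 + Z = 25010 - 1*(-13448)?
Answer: √49513 ≈ 222.52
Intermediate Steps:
Z = 38454 (Z = -4 + (25010 - 1*(-13448)) = -4 + (25010 + 13448) = -4 + 38458 = 38454)
√(11059 + Z) = √(11059 + 38454) = √49513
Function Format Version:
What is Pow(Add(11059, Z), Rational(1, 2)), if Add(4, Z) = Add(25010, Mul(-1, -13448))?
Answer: Pow(49513, Rational(1, 2)) ≈ 222.52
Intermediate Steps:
Z = 38454 (Z = Add(-4, Add(25010, Mul(-1, -13448))) = Add(-4, Add(25010, 13448)) = Add(-4, 38458) = 38454)
Pow(Add(11059, Z), Rational(1, 2)) = Pow(Add(11059, 38454), Rational(1, 2)) = Pow(49513, Rational(1, 2))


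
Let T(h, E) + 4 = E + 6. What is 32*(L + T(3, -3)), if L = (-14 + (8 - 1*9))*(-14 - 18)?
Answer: 15328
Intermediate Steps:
T(h, E) = 2 + E (T(h, E) = -4 + (E + 6) = -4 + (6 + E) = 2 + E)
L = 480 (L = (-14 + (8 - 9))*(-32) = (-14 - 1)*(-32) = -15*(-32) = 480)
32*(L + T(3, -3)) = 32*(480 + (2 - 3)) = 32*(480 - 1) = 32*479 = 15328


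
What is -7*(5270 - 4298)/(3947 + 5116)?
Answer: -756/1007 ≈ -0.75074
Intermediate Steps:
-7*(5270 - 4298)/(3947 + 5116) = -6804/9063 = -7*108/1007 = -756/1007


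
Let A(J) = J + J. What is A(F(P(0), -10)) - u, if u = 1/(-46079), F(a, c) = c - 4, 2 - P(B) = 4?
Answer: -1290211/46079 ≈ -28.000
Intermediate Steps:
P(B) = -2 (P(B) = 2 - 1*4 = 2 - 4 = -2)
F(a, c) = -4 + c
A(J) = 2*J
u = -1/46079 ≈ -2.1702e-5
A(F(P(0), -10)) - u = 2*(-4 - 10) - 1*(-1/46079) = 2*(-14) + 1/46079 = -28 + 1/46079 = -1290211/46079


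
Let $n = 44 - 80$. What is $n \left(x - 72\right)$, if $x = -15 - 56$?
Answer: $5148$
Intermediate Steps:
$x = -71$
$n = -36$ ($n = 44 - 80 = -36$)
$n \left(x - 72\right) = - 36 \left(-71 - 72\right) = \left(-36\right) \left(-143\right) = 5148$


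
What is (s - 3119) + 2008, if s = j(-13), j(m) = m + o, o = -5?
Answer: -1129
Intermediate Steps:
j(m) = -5 + m (j(m) = m - 5 = -5 + m)
s = -18 (s = -5 - 13 = -18)
(s - 3119) + 2008 = (-18 - 3119) + 2008 = -3137 + 2008 = -1129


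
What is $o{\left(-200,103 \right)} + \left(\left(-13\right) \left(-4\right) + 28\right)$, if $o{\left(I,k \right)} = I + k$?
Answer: $-17$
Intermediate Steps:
$o{\left(-200,103 \right)} + \left(\left(-13\right) \left(-4\right) + 28\right) = \left(-200 + 103\right) + \left(\left(-13\right) \left(-4\right) + 28\right) = -97 + \left(52 + 28\right) = -97 + 80 = -17$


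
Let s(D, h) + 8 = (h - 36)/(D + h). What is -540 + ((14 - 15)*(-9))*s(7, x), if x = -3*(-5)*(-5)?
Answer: -40617/68 ≈ -597.31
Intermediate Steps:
x = -75 (x = 15*(-5) = -75)
s(D, h) = -8 + (-36 + h)/(D + h) (s(D, h) = -8 + (h - 36)/(D + h) = -8 + (-36 + h)/(D + h))
-540 + ((14 - 15)*(-9))*s(7, x) = -540 + ((14 - 15)*(-9))*((-36 - 8*7 - 7*(-75))/(7 - 75)) = -540 + (-1*(-9))*((-36 - 56 + 525)/(-68)) = -540 + 9*(-1/68*433) = -540 + 9*(-433/68) = -540 - 3897/68 = -40617/68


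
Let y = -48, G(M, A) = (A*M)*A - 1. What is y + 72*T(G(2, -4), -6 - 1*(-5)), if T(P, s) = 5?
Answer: 312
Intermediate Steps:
G(M, A) = -1 + M*A² (G(M, A) = M*A² - 1 = -1 + M*A²)
y + 72*T(G(2, -4), -6 - 1*(-5)) = -48 + 72*5 = -48 + 360 = 312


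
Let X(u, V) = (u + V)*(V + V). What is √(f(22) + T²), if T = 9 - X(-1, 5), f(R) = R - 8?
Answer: 5*√39 ≈ 31.225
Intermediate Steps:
f(R) = -8 + R
X(u, V) = 2*V*(V + u) (X(u, V) = (V + u)*(2*V) = 2*V*(V + u))
T = -31 (T = 9 - 2*5*(5 - 1) = 9 - 2*5*4 = 9 - 1*40 = 9 - 40 = -31)
√(f(22) + T²) = √((-8 + 22) + (-31)²) = √(14 + 961) = √975 = 5*√39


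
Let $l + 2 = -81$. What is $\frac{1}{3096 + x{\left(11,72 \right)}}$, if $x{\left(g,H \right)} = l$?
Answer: $\frac{1}{3013} \approx 0.00033189$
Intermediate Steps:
$l = -83$ ($l = -2 - 81 = -83$)
$x{\left(g,H \right)} = -83$
$\frac{1}{3096 + x{\left(11,72 \right)}} = \frac{1}{3096 - 83} = \frac{1}{3013}$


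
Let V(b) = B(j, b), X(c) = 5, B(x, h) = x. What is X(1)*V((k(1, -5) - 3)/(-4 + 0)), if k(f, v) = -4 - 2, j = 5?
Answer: 25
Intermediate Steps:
k(f, v) = -6
V(b) = 5
X(1)*V((k(1, -5) - 3)/(-4 + 0)) = 5*5 = 25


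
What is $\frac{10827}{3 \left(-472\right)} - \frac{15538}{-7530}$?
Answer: $- \frac{9920917}{1777080} \approx -5.5827$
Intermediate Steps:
$\frac{10827}{3 \left(-472\right)} - \frac{15538}{-7530} = \frac{10827}{-1416} - - \frac{7769}{3765} = 10827 \left(- \frac{1}{1416}\right) + \frac{7769}{3765} = - \frac{3609}{472} + \frac{7769}{3765} = - \frac{9920917}{1777080}$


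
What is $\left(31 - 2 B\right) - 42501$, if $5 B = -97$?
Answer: $- \frac{212156}{5} \approx -42431.0$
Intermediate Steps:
$B = - \frac{97}{5}$ ($B = \frac{1}{5} \left(-97\right) = - \frac{97}{5} \approx -19.4$)
$\left(31 - 2 B\right) - 42501 = \left(31 - - \frac{194}{5}\right) - 42501 = \left(31 + \frac{194}{5}\right) - 42501 = \frac{349}{5} - 42501 = - \frac{212156}{5}$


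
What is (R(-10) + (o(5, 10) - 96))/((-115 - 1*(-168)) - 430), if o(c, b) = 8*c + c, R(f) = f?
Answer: 61/377 ≈ 0.16180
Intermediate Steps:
o(c, b) = 9*c
(R(-10) + (o(5, 10) - 96))/((-115 - 1*(-168)) - 430) = (-10 + (9*5 - 96))/((-115 - 1*(-168)) - 430) = (-10 + (45 - 96))/((-115 + 168) - 430) = (-10 - 51)/(53 - 430) = -61/(-377) = -61*(-1/377) = 61/377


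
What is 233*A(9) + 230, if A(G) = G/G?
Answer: 463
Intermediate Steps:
A(G) = 1
233*A(9) + 230 = 233*1 + 230 = 233 + 230 = 463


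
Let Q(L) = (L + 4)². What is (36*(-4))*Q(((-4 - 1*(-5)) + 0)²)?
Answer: -3600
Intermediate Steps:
Q(L) = (4 + L)²
(36*(-4))*Q(((-4 - 1*(-5)) + 0)²) = (36*(-4))*(4 + ((-4 - 1*(-5)) + 0)²)² = -144*(4 + ((-4 + 5) + 0)²)² = -144*(4 + (1 + 0)²)² = -144*(4 + 1²)² = -144*(4 + 1)² = -144*5² = -144*25 = -3600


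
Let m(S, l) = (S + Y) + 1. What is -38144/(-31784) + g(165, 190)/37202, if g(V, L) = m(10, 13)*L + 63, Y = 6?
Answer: 2140025/1660714 ≈ 1.2886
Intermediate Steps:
m(S, l) = 7 + S (m(S, l) = (S + 6) + 1 = (6 + S) + 1 = 7 + S)
g(V, L) = 63 + 17*L (g(V, L) = (7 + 10)*L + 63 = 17*L + 63 = 63 + 17*L)
-38144/(-31784) + g(165, 190)/37202 = -38144/(-31784) + (63 + 17*190)/37202 = -38144*(-1/31784) + (63 + 3230)*(1/37202) = 4768/3973 + 3293*(1/37202) = 4768/3973 + 37/418 = 2140025/1660714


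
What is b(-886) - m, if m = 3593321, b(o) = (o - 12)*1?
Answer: -3594219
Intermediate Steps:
b(o) = -12 + o (b(o) = (-12 + o)*1 = -12 + o)
b(-886) - m = (-12 - 886) - 1*3593321 = -898 - 3593321 = -3594219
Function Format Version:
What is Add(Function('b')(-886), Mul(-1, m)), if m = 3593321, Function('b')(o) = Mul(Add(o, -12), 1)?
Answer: -3594219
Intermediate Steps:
Function('b')(o) = Add(-12, o) (Function('b')(o) = Mul(Add(-12, o), 1) = Add(-12, o))
Add(Function('b')(-886), Mul(-1, m)) = Add(Add(-12, -886), Mul(-1, 3593321)) = Add(-898, -3593321) = -3594219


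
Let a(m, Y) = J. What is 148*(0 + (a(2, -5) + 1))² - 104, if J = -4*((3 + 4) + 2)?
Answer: 181196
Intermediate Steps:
J = -36 (J = -4*(7 + 2) = -4*9 = -36)
a(m, Y) = -36
148*(0 + (a(2, -5) + 1))² - 104 = 148*(0 + (-36 + 1))² - 104 = 148*(0 - 35)² - 104 = 148*(-35)² - 104 = 148*1225 - 104 = 181300 - 104 = 181196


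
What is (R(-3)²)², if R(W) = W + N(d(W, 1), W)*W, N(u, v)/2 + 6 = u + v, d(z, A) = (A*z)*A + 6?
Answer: 1185921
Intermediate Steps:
d(z, A) = 6 + z*A² (d(z, A) = z*A² + 6 = 6 + z*A²)
N(u, v) = -12 + 2*u + 2*v (N(u, v) = -12 + 2*(u + v) = -12 + (2*u + 2*v) = -12 + 2*u + 2*v)
R(W) = W + 4*W² (R(W) = W + (-12 + 2*(6 + W*1²) + 2*W)*W = W + (-12 + 2*(6 + W*1) + 2*W)*W = W + (-12 + 2*(6 + W) + 2*W)*W = W + (-12 + (12 + 2*W) + 2*W)*W = W + (4*W)*W = W + 4*W²)
(R(-3)²)² = ((-3*(1 + 4*(-3)))²)² = ((-3*(1 - 12))²)² = ((-3*(-11))²)² = (33²)² = 1089² = 1185921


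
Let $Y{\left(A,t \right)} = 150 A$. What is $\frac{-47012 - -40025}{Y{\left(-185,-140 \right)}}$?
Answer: $\frac{2329}{9250} \approx 0.25178$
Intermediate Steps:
$\frac{-47012 - -40025}{Y{\left(-185,-140 \right)}} = \frac{-47012 - -40025}{150 \left(-185\right)} = \frac{-47012 + 40025}{-27750} = \left(-6987\right) \left(- \frac{1}{27750}\right) = \frac{2329}{9250}$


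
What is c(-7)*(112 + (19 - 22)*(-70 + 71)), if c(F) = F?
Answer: -763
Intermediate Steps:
c(-7)*(112 + (19 - 22)*(-70 + 71)) = -7*(112 + (19 - 22)*(-70 + 71)) = -7*(112 - 3*1) = -7*(112 - 3) = -7*109 = -763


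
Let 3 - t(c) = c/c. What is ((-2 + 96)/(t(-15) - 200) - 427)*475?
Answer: -20102000/99 ≈ -2.0305e+5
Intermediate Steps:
t(c) = 2 (t(c) = 3 - c/c = 3 - 1*1 = 3 - 1 = 2)
((-2 + 96)/(t(-15) - 200) - 427)*475 = ((-2 + 96)/(2 - 200) - 427)*475 = (94/(-198) - 427)*475 = (94*(-1/198) - 427)*475 = (-47/99 - 427)*475 = -42320/99*475 = -20102000/99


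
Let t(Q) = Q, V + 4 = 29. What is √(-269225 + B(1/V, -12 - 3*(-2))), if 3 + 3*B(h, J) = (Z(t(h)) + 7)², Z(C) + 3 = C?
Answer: I*√1514365647/75 ≈ 518.86*I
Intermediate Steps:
V = 25 (V = -4 + 29 = 25)
Z(C) = -3 + C
B(h, J) = -1 + (4 + h)²/3 (B(h, J) = -1 + ((-3 + h) + 7)²/3 = -1 + (4 + h)²/3)
√(-269225 + B(1/V, -12 - 3*(-2))) = √(-269225 + (-1 + (4 + 1/25)²/3)) = √(-269225 + (-1 + (101/25)²/3)) = √(-269225 + (-1 + (⅓)*(10201/625))) = √(-269225 + (-1 + 10201/1875)) = √(-269225 + 8326/1875) = √(-504788549/1875) = I*√1514365647/75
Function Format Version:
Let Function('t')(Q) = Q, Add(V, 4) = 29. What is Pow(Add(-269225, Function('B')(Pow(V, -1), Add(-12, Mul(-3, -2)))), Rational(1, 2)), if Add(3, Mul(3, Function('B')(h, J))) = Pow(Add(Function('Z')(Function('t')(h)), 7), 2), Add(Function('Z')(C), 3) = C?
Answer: Mul(Rational(1, 75), I, Pow(1514365647, Rational(1, 2))) ≈ Mul(518.86, I)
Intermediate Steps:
V = 25 (V = Add(-4, 29) = 25)
Function('Z')(C) = Add(-3, C)
Function('B')(h, J) = Add(-1, Mul(Rational(1, 3), Pow(Add(4, h), 2))) (Function('B')(h, J) = Add(-1, Mul(Rational(1, 3), Pow(Add(Add(-3, h), 7), 2))) = Add(-1, Mul(Rational(1, 3), Pow(Add(4, h), 2))))
Pow(Add(-269225, Function('B')(Pow(V, -1), Add(-12, Mul(-3, -2)))), Rational(1, 2)) = Pow(Add(-269225, Add(-1, Mul(Rational(1, 3), Pow(Add(4, Pow(25, -1)), 2)))), Rational(1, 2)) = Pow(Add(-269225, Add(-1, Mul(Rational(1, 3), Pow(Add(4, Rational(1, 25)), 2)))), Rational(1, 2)) = Pow(Add(-269225, Add(-1, Mul(Rational(1, 3), Pow(Rational(101, 25), 2)))), Rational(1, 2)) = Pow(Add(-269225, Add(-1, Mul(Rational(1, 3), Rational(10201, 625)))), Rational(1, 2)) = Pow(Add(-269225, Add(-1, Rational(10201, 1875))), Rational(1, 2)) = Pow(Add(-269225, Rational(8326, 1875)), Rational(1, 2)) = Pow(Rational(-504788549, 1875), Rational(1, 2)) = Mul(Rational(1, 75), I, Pow(1514365647, Rational(1, 2)))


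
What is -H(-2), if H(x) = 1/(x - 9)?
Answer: 1/11 ≈ 0.090909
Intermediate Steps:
H(x) = 1/(-9 + x)
-H(-2) = -1/(-9 - 2) = -1/(-11) = -1*(-1/11) = 1/11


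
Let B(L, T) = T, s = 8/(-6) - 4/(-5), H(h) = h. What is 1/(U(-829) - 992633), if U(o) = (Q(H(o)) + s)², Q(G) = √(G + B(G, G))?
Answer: 225*I/(-223715411*I + 240*√1658) ≈ -1.0057e-6 + 4.3933e-11*I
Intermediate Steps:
s = -8/15 (s = 8*(-⅙) - 4*(-⅕) = -4/3 + ⅘ = -8/15 ≈ -0.53333)
Q(G) = √2*√G (Q(G) = √(G + G) = √(2*G) = √2*√G)
U(o) = (-8/15 + √2*√o)² (U(o) = (√2*√o - 8/15)² = (-8/15 + √2*√o)²)
1/(U(-829) - 992633) = 1/((-8 + 15*√2*√(-829))²/225 - 992633) = 1/((-8 + 15*√2*(I*√829))²/225 - 992633) = 1/((-8 + 15*I*√1658)²/225 - 992633) = 1/(-992633 + (-8 + 15*I*√1658)²/225)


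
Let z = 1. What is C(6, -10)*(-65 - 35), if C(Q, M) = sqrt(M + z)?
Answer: -300*I ≈ -300.0*I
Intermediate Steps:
C(Q, M) = sqrt(1 + M) (C(Q, M) = sqrt(M + 1) = sqrt(1 + M))
C(6, -10)*(-65 - 35) = sqrt(1 - 10)*(-65 - 35) = sqrt(-9)*(-100) = (3*I)*(-100) = -300*I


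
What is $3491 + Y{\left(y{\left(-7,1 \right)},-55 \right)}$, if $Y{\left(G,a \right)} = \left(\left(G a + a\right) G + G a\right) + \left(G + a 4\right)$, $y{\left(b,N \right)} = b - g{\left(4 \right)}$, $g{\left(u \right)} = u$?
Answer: $-2185$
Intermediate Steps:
$y{\left(b,N \right)} = -4 + b$ ($y{\left(b,N \right)} = b - 4 = -4 + b$)
$Y{\left(G,a \right)} = G + 4 a + G a + G \left(a + G a\right)$ ($Y{\left(G,a \right)} = \left(\left(a + G a\right) G + G a\right) + \left(G + 4 a\right) = \left(G \left(a + G a\right) + G a\right) + \left(G + 4 a\right) = \left(G a + G \left(a + G a\right)\right) + \left(G + 4 a\right) = G + 4 a + G a + G \left(a + G a\right)$)
$3491 + Y{\left(y{\left(-7,1 \right)},-55 \right)} = 3491 + \left(\left(-4 - 7\right) + 4 \left(-55\right) - 55 \left(-4 - 7\right)^{2} + 2 \left(-4 - 7\right) \left(-55\right)\right) = 3491 - \left(231 - 1210 + 6655\right) = 3491 - 5676 = -2185$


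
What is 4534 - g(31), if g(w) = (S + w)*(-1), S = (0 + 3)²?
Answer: 4574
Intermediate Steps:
S = 9 (S = 3² = 9)
g(w) = -9 - w (g(w) = (9 + w)*(-1) = -9 - w)
4534 - g(31) = 4534 - (-9 - 1*31) = 4534 - (-9 - 31) = 4534 - 1*(-40) = 4534 + 40 = 4574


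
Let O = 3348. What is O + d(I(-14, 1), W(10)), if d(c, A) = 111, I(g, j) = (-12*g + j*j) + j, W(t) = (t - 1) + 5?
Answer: 3459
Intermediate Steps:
W(t) = 4 + t (W(t) = (-1 + t) + 5 = 4 + t)
I(g, j) = j + j**2 - 12*g (I(g, j) = (-12*g + j**2) + j = (j**2 - 12*g) + j = j + j**2 - 12*g)
O + d(I(-14, 1), W(10)) = 3348 + 111 = 3459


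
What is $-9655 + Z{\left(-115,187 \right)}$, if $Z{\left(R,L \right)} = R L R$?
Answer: $2463420$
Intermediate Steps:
$Z{\left(R,L \right)} = L R^{2}$ ($Z{\left(R,L \right)} = L R R = L R^{2}$)
$-9655 + Z{\left(-115,187 \right)} = -9655 + 187 \left(-115\right)^{2} = -9655 + 187 \cdot 13225 = -9655 + 2473075 = 2463420$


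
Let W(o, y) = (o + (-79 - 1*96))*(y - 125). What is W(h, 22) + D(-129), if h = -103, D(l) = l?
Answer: 28505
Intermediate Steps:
W(o, y) = (-175 + o)*(-125 + y) (W(o, y) = (o + (-79 - 96))*(-125 + y) = (o - 175)*(-125 + y) = (-175 + o)*(-125 + y))
W(h, 22) + D(-129) = (21875 - 175*22 - 125*(-103) - 103*22) - 129 = (21875 - 3850 + 12875 - 2266) - 129 = 28634 - 129 = 28505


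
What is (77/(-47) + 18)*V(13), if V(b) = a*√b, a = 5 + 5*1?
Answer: 7690*√13/47 ≈ 589.93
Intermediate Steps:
a = 10 (a = 5 + 5 = 10)
V(b) = 10*√b
(77/(-47) + 18)*V(13) = (77/(-47) + 18)*(10*√13) = (77*(-1/47) + 18)*(10*√13) = (-77/47 + 18)*(10*√13) = 769*(10*√13)/47 = 7690*√13/47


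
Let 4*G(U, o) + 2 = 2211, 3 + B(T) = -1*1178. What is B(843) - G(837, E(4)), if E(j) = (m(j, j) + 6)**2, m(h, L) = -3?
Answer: -6933/4 ≈ -1733.3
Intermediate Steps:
E(j) = 9 (E(j) = (-3 + 6)**2 = 3**2 = 9)
B(T) = -1181 (B(T) = -3 - 1*1178 = -3 - 1178 = -1181)
G(U, o) = 2209/4 (G(U, o) = -1/2 + (1/4)*2211 = -1/2 + 2211/4 = 2209/4)
B(843) - G(837, E(4)) = -1181 - 1*2209/4 = -1181 - 2209/4 = -6933/4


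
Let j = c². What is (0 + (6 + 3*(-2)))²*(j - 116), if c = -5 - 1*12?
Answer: 0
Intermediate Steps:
c = -17 (c = -5 - 12 = -17)
j = 289 (j = (-17)² = 289)
(0 + (6 + 3*(-2)))²*(j - 116) = (0 + (6 + 3*(-2)))²*(289 - 116) = (0 + (6 - 6))²*173 = (0 + 0)²*173 = 0²*173 = 0*173 = 0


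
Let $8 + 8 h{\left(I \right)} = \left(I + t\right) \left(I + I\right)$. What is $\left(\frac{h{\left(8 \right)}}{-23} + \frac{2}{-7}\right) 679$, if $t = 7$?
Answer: $- \frac{24153}{23} \approx -1050.1$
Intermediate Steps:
$h{\left(I \right)} = -1 + \frac{I \left(7 + I\right)}{4}$ ($h{\left(I \right)} = -1 + \frac{\left(I + 7\right) \left(I + I\right)}{8} = -1 + \frac{\left(7 + I\right) 2 I}{8} = -1 + \frac{2 I \left(7 + I\right)}{8} = -1 + \frac{I \left(7 + I\right)}{4}$)
$\left(\frac{h{\left(8 \right)}}{-23} + \frac{2}{-7}\right) 679 = \left(\frac{-1 + \frac{8^{2}}{4} + \frac{7}{4} \cdot 8}{-23} + \frac{2}{-7}\right) 679 = \left(\left(-1 + \frac{1}{4} \cdot 64 + 14\right) \left(- \frac{1}{23}\right) + 2 \left(- \frac{1}{7}\right)\right) 679 = \left(\left(-1 + 16 + 14\right) \left(- \frac{1}{23}\right) - \frac{2}{7}\right) 679 = \left(29 \left(- \frac{1}{23}\right) - \frac{2}{7}\right) 679 = \left(- \frac{29}{23} - \frac{2}{7}\right) 679 = \left(- \frac{249}{161}\right) 679 = - \frac{24153}{23}$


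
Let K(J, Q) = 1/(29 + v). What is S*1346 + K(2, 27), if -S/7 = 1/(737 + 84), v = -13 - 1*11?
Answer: -46289/4105 ≈ -11.276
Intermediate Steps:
v = -24 (v = -13 - 11 = -24)
S = -7/821 (S = -7/(737 + 84) = -7/821 ≈ -0.0085262)
K(J, Q) = ⅕ (K(J, Q) = 1/(29 - 24) = 1/5 = ⅕)
S*1346 + K(2, 27) = -7/821*1346 + ⅕ = -9422/821 + ⅕ = -46289/4105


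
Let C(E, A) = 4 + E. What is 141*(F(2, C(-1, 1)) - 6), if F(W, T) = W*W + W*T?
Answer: 564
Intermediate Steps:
F(W, T) = W**2 + T*W
141*(F(2, C(-1, 1)) - 6) = 141*(2*((4 - 1) + 2) - 6) = 141*(2*(3 + 2) - 6) = 141*(2*5 - 6) = 141*(10 - 6) = 141*4 = 564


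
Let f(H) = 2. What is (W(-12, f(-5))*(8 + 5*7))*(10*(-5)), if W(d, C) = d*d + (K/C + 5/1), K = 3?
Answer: -323575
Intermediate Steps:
W(d, C) = 5 + d² + 3/C (W(d, C) = d*d + (3/C + 5/1) = d² + (3/C + 5*1) = d² + (3/C + 5) = d² + (5 + 3/C) = 5 + d² + 3/C)
(W(-12, f(-5))*(8 + 5*7))*(10*(-5)) = ((5 + (-12)² + 3/2)*(8 + 5*7))*(10*(-5)) = ((5 + 144 + 3*(½))*(8 + 35))*(-50) = ((5 + 144 + 3/2)*43)*(-50) = ((301/2)*43)*(-50) = (12943/2)*(-50) = -323575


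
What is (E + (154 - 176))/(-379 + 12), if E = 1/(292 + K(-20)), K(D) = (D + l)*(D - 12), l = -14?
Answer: 30359/506460 ≈ 0.059944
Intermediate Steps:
K(D) = (-14 + D)*(-12 + D) (K(D) = (D - 14)*(D - 12) = (-14 + D)*(-12 + D))
E = 1/1380 (E = 1/(292 + (168 + (-20)**2 - 26*(-20))) = 1/(292 + (168 + 400 + 520)) = 1/(292 + 1088) = 1/1380 ≈ 0.00072464)
(E + (154 - 176))/(-379 + 12) = (1/1380 + (154 - 176))/(-379 + 12) = (1/1380 - 22)/(-367) = -30359/1380*(-1/367) = 30359/506460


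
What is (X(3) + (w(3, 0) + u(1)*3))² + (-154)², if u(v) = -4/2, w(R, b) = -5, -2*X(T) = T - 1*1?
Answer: 23860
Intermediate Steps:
X(T) = ½ - T/2 (X(T) = -(T - 1*1)/2 = -(T - 1)/2 = -(-1 + T)/2 = ½ - T/2)
u(v) = -2 (u(v) = -4*½ = -2)
(X(3) + (w(3, 0) + u(1)*3))² + (-154)² = ((½ - ½*3) + (-5 - 2*3))² + (-154)² = ((½ - 3/2) + (-5 - 6))² + 23716 = (-1 - 11)² + 23716 = (-12)² + 23716 = 144 + 23716 = 23860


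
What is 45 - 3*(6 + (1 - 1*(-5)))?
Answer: 9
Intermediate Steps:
45 - 3*(6 + (1 - 1*(-5))) = 45 - 3*(6 + (1 + 5)) = 45 - 3*(6 + 6) = 45 - 3*12 = 45 - 1*36 = 45 - 36 = 9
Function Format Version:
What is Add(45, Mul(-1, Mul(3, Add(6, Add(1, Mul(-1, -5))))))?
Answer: 9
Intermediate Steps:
Add(45, Mul(-1, Mul(3, Add(6, Add(1, Mul(-1, -5)))))) = Add(45, Mul(-1, Mul(3, Add(6, Add(1, 5))))) = Add(45, Mul(-1, Mul(3, Add(6, 6)))) = Add(45, Mul(-1, Mul(3, 12))) = Add(45, Mul(-1, 36)) = Add(45, -36) = 9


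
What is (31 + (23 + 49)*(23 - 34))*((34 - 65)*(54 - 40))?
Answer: 330274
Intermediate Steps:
(31 + (23 + 49)*(23 - 34))*((34 - 65)*(54 - 40)) = (31 + 72*(-11))*(-31*14) = (31 - 792)*(-434) = -761*(-434) = 330274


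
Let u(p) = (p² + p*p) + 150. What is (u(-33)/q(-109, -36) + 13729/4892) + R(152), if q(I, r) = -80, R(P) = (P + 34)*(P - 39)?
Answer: 513457139/24460 ≈ 20992.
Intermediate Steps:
R(P) = (-39 + P)*(34 + P) (R(P) = (34 + P)*(-39 + P) = (-39 + P)*(34 + P))
u(p) = 150 + 2*p² (u(p) = (p² + p²) + 150 = 2*p² + 150 = 150 + 2*p²)
(u(-33)/q(-109, -36) + 13729/4892) + R(152) = ((150 + 2*(-33)²)/(-80) + 13729/4892) + (-1326 + 152² - 5*152) = ((150 + 2*1089)*(-1/80) + 13729*(1/4892)) + (-1326 + 23104 - 760) = ((150 + 2178)*(-1/80) + 13729/4892) + 21018 = (2328*(-1/80) + 13729/4892) + 21018 = (-291/10 + 13729/4892) + 21018 = -643141/24460 + 21018 = 513457139/24460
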